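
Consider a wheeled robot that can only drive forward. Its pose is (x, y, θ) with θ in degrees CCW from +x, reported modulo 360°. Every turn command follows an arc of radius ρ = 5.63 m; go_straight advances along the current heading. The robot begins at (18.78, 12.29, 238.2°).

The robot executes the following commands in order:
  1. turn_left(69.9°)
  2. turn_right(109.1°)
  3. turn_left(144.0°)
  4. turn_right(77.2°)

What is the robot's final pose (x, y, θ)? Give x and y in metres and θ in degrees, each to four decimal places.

set_pose: (x, y, θ) = (18.7800, 12.2900, 238.2000°), ρ = 5.63
turn_left(69.9°): centre at ρ to the left, rotate +69.9° → (19.1345, 5.8493, 308.1000°)
turn_right(109.1°): centre at ρ to the right, rotate −109.1° → (16.5370, -2.9479, 199.0000°)
turn_left(144.0°): centre at ρ to the left, rotate +144.0° → (16.7239, -13.6551, 343.0000°)
turn_right(77.2°): centre at ρ to the right, rotate −77.2° → (20.6927, -19.4514, 265.8000°)

(20.6927, -19.4514, 265.8000°)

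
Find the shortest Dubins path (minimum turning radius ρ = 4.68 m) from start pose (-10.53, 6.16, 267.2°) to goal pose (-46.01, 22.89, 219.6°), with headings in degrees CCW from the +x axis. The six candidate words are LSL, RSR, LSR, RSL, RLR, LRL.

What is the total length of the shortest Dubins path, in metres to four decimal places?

Let ψ = atan2(Δy, Δx) = atan2(16.73, -35.48) = 154.7546° be the start→goal bearing.
Normalize: d = |goal − start| / ρ = 39.226564/4.68 = 8.381744, α = (θ_start − ψ) mod 360° = 112.4454° = 1.962543 rad, β = (θ_goal − ψ) mod 360° = 64.8454° = 1.131766 rad.
Common terms: sin α = 0.924244, cos α = -0.381803, sin β = 0.905164, cos β = 0.425062, cos(α−β) = 0.674302, d² = 70.253639. Work in radians in the unit-radius frame; every candidate has L = ρ·(t + p + q).
LSL: p² = 2 + d² − 2cos(α−β) + 2d(sin α − sin β) = 71.224867; p = √p² = 8.439483; φ = atan2(cos β − cos α, d + sin α − sin β) = 0.095752 rad; t = (φ − α) mod 2π = 4.416394 rad, q = (β − φ) mod 2π = 1.036014 rad → L = 4.68·(4.416394 + 8.439483 + 1.036014) = 4.68·13.891891 = 65.014051 m
RSR: p² = 2 + d² − 2cos(α−β) + 2d(sin β − sin α) = 70.585201; p = √p² = 8.401500; φ = atan2(cos α − cos β, d − sin α + sin β) = -0.096186 rad; t = (α − φ) mod 2π = 2.058730 rad, q = (φ − β) mod 2π = 5.055232 rad → L = 4.68·(2.058730 + 8.401500 + 5.055232) = 4.68·15.515462 = 72.612362 m
LSR: p² = d² − 2 + 2cos(α−β) + 2d(sin α + sin β) = 100.269504; p = √p² = 10.013466; φ = atan2(−cos α − cos β, d + sin α + sin β) − atan2(−2, p) = 0.192901 rad; t = (φ − α) mod 2π = 4.513543 rad, q = (φ − β) mod 2π = 5.344320 rad → L = 4.68·(4.513543 + 10.013466 + 5.344320) = 4.68·19.871328 = 92.997817 m
RSL: p² = d² − 2 + 2cos(α−β) − 2d(sin α + sin β) = 38.934984; p = √p² = 6.239790; φ = atan2(cos α + cos β, d − sin α − sin β) − atan2(2, p) = -0.303576 rad; t = (α − φ) mod 2π = 2.266119 rad, q = (β − φ) mod 2π = 1.435342 rad → L = 4.68·(2.266119 + 6.239790 + 1.435342) = 4.68·9.941252 = 46.525058 m
RLR: c = (6 − d² + 2cos(α−β) + 2d(sin α − sin β))/8 = -7.823150, |c| > 1 → infeasible
LRL: c = (6 − d² + 2cos(α−β) − 2d(sin α − sin β))/8 = -7.903108, |c| > 1 → infeasible
Shortest: RSL with L = 46.525058 m ≈ 46.5251 m

46.5251 m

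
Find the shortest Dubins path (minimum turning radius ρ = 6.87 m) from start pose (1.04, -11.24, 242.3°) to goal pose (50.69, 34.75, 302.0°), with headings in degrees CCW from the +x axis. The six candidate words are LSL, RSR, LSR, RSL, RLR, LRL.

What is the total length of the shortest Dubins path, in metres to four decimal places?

Let ψ = atan2(Δy, Δx) = atan2(45.99, 49.65) = 42.8084° be the start→goal bearing.
Normalize: d = |goal − start| / ρ = 67.677194/6.87 = 9.851120, α = (θ_start − ψ) mod 360° = 199.4916° = 3.481784 rad, β = (θ_goal − ψ) mod 360° = 259.1916° = 4.523746 rad.
Common terms: sin α = -0.333668, cos α = -0.942691, sin β = -0.982260, cos β = -0.187526, cos(α−β) = 0.504528, d² = 97.044564. Work in radians in the unit-radius frame; every candidate has L = ρ·(t + p + q).
LSL: p² = 2 + d² − 2cos(α−β) + 2d(sin α − sin β) = 110.814219; p = √p² = 10.526833; φ = atan2(cos β − cos α, d + sin α − sin β) = 0.071799 rad; t = (φ − α) mod 2π = 2.873200 rad, q = (β − φ) mod 2π = 4.451947 rad → L = 6.87·(2.873200 + 10.526833 + 4.451947) = 6.87·17.851980 = 122.643104 m
RSR: p² = 2 + d² − 2cos(α−β) + 2d(sin β − sin α) = 85.256800; p = √p² = 9.233461; φ = atan2(cos α − cos β, d − sin α + sin β) = -0.081877 rad; t = (α − φ) mod 2π = 3.563662 rad, q = (φ − β) mod 2π = 1.677562 rad → L = 6.87·(3.563662 + 9.233461 + 1.677562) = 6.87·14.474685 = 99.441083 m
LSR: p² = d² − 2 + 2cos(α−β) + 2d(sin α + sin β) = 70.126900; p = √p² = 8.374181; φ = atan2(−cos α − cos β, d + sin α + sin β) − atan2(−2, p) = 0.366090 rad; t = (φ − α) mod 2π = 3.167491 rad, q = (φ − β) mod 2π = 2.125530 rad → L = 6.87·(3.167491 + 8.374181 + 2.125530) = 6.87·13.667201 = 93.893673 m
RSL: p² = d² − 2 + 2cos(α−β) − 2d(sin α + sin β) = 121.980339; p = √p² = 11.044471; φ = atan2(cos α + cos β, d − sin α − sin β) − atan2(2, p) = -0.280011 rad; t = (α − φ) mod 2π = 3.761796 rad, q = (β − φ) mod 2π = 4.803757 rad → L = 6.87·(3.761796 + 11.044471 + 4.803757) = 6.87·19.610024 = 134.720865 m
RLR: c = (6 − d² + 2cos(α−β) + 2d(sin α − sin β))/8 = -9.657100, |c| > 1 → infeasible
LRL: c = (6 − d² + 2cos(α−β) − 2d(sin α − sin β))/8 = -12.851777, |c| > 1 → infeasible
Shortest: LSR with L = 93.893673 m ≈ 93.8937 m

93.8937 m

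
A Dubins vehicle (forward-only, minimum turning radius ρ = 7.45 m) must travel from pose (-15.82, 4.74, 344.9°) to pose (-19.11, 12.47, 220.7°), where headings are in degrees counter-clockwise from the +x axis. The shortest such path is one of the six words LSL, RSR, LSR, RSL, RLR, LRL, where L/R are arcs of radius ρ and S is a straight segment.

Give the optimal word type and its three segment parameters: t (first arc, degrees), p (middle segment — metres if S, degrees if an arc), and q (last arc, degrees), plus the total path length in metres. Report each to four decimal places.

Let ψ = atan2(Δy, Δx) = atan2(7.73, -3.29) = 113.0553° be the start→goal bearing.
Normalize: d = |goal − start| / ρ = 8.401012/7.45 = 1.127653, α = (θ_start − ψ) mod 360° = 231.8447° = 4.046453 rad, β = (θ_goal − ψ) mod 360° = 107.6447° = 1.878754 rad.
Common terms: sin α = -0.786339, cos α = -0.617795, sin β = 0.952955, cos β = -0.303113, cos(α−β) = -0.562083, d² = 1.271600. Work in radians in the unit-radius frame; every candidate has L = ρ·(t + p + q).
LSL: p² = 2 + d² − 2cos(α−β) + 2d(sin α − sin β) = 0.473129; p = √p² = 0.687844; φ = atan2(cos β − cos α, d + sin α − sin β) = 2.666422 rad; t = (φ − α) mod 2π = 4.903154 rad, q = (β − φ) mod 2π = 5.495518 rad → L = 7.45·(4.903154 + 0.687844 + 5.495518) = 7.45·11.086516 = 82.594542 m
RSR: p² = 2 + d² − 2cos(α−β) + 2d(sin β − sin α) = 8.318405; p = √p² = 2.884165; φ = atan2(cos α − cos β, d − sin α + sin β) = -0.109324 rad; t = (α − φ) mod 2π = 4.155778 rad, q = (φ − β) mod 2π = 4.295107 rad → L = 7.45·(4.155778 + 2.884165 + 4.295107) = 7.45·11.335049 = 84.446113 m
LSR: p² = d² − 2 + 2cos(α−β) + 2d(sin α + sin β) = -1.476798 < 0 → infeasible
RSL: p² = d² − 2 + 2cos(α−β) − 2d(sin α + sin β) = -2.228335 < 0 → infeasible
RLR: c = (6 − d² + 2cos(α−β) + 2d(sin α − sin β))/8 = -0.039801; p = 2π − arccos c = 4.672578 rad; φ = atan2(cos α − cos β, d − sin α + sin β) = -0.109324 rad; t = (α − φ + p/2) mod 2π = 0.208881 rad, q = (α − β − t + p) mod 2π = 0.348210 rad → L = 7.45·(0.208881 + 4.672578 + 0.348210) = 7.45·5.229669 = 38.961036 m
LRL: c = (6 − d² + 2cos(α−β) − 2d(sin α − sin β))/8 = 0.940859; p = 2π − arccos c = 5.937545 rad; φ = atan2(cos β − cos α, d + sin α − sin β) = 2.666422 rad; t = (φ − α + p/2) mod 2π = 1.588741 rad, q = (β − α − t + p) mod 2π = 2.181105 rad → L = 7.45·(1.588741 + 5.937545 + 2.181105) = 7.45·9.707392 = 72.320069 m
Shortest: RLR with L = 38.961036 m ≈ 38.9610 m
Convert RLR to answer units (arcs ×180/π): t = 0.208881·180/π = 11.9680°, p = 4.672578·180/π = 267.7190°, q = 0.348210·180/π = 19.9510°, L = 38.9610 m.

RLR: t = 11.9680°, p = 267.7190°, q = 19.9510°, L = 38.9610 m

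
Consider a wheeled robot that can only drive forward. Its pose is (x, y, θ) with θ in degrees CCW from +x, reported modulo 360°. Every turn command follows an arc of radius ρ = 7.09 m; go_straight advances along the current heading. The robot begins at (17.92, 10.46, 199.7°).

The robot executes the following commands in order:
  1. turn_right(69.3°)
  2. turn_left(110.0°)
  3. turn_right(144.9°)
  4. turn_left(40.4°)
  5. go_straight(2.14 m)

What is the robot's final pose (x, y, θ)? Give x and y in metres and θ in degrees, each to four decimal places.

set_pose: (x, y, θ) = (17.9200, 10.4600, 199.7000°), ρ = 7.09
turn_right(69.3°): centre at ρ to the right, rotate −69.3° → (10.1307, 12.5399, 130.4000°)
turn_left(110.0°): centre at ρ to the left, rotate +110.0° → (-1.4333, 11.4467, 240.4000°)
turn_right(144.9°): centre at ρ to the right, rotate −144.9° → (-14.6554, 14.2692, 95.5000°)
turn_left(40.4°): centre at ρ to the left, rotate +40.4° → (-16.7788, 18.6812, 135.9000°)
go_straight(2.14): x += 2.14·cos θ, y += 2.14·sin θ → (-18.3155, 20.1705, 135.9000°)

(-18.3155, 20.1705, 135.9000°)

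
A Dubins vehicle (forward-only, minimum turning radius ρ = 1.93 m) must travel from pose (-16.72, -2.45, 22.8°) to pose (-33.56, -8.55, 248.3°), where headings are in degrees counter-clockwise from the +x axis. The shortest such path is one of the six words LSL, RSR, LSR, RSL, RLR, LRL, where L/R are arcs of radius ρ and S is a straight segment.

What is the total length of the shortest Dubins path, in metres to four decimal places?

Let ψ = atan2(Δy, Δx) = atan2(-6.10, -16.84) = -160.0880° be the start→goal bearing.
Normalize: d = |goal − start| / ρ = 17.910768/1.93 = 9.280191, α = (θ_start − ψ) mod 360° = 182.8880° = 3.191997 rad, β = (θ_goal − ψ) mod 360° = 48.3880° = 0.844529 rad.
Common terms: sin α = -0.050383, cos α = -0.998730, sin β = 0.747658, cos β = 0.664083, cos(α−β) = -0.700909, d² = 86.121936. Work in radians in the unit-radius frame; every candidate has L = ρ·(t + p + q).
LSL: p² = 2 + d² − 2cos(α−β) + 2d(sin α − sin β) = 74.711802; p = √p² = 8.643599; φ = atan2(cos β − cos α, d + sin α − sin β) = 0.193582 rad; t = (φ − α) mod 2π = 3.284770 rad, q = (β − φ) mod 2π = 0.650947 rad → L = 1.93·(3.284770 + 8.643599 + 0.650947) = 1.93·12.579316 = 24.278081 m
RSR: p² = 2 + d² − 2cos(α−β) + 2d(sin β − sin α) = 104.335708; p = √p² = 10.214485; φ = atan2(cos α − cos β, d − sin α + sin β) = -0.163517 rad; t = (α − φ) mod 2π = 3.355514 rad, q = (φ − β) mod 2π = 5.275139 rad → L = 1.93·(3.355514 + 10.214485 + 5.275139) = 1.93·18.845138 = 36.371117 m
LSR: p² = d² − 2 + 2cos(α−β) + 2d(sin α + sin β) = 95.661817; p = √p² = 9.780686; φ = atan2(−cos α − cos β, d + sin α + sin β) − atan2(−2, p) = 0.235232 rad; t = (φ − α) mod 2π = 3.326420 rad, q = (φ − β) mod 2π = 5.673888 rad → L = 1.93·(3.326420 + 9.780686 + 5.673888) = 1.93·18.780994 = 36.247318 m
RSL: p² = d² − 2 + 2cos(α−β) − 2d(sin α + sin β) = 69.778418; p = √p² = 8.353348; φ = atan2(cos α + cos β, d − sin α − sin β) − atan2(2, p) = -0.273971 rad; t = (α − φ) mod 2π = 3.465968 rad, q = (β − φ) mod 2π = 1.118500 rad → L = 1.93·(3.465968 + 8.353348 + 1.118500) = 1.93·12.937816 = 24.969986 m
RLR: c = (6 − d² + 2cos(α−β) + 2d(sin α − sin β))/8 = -12.041963, |c| > 1 → infeasible
LRL: c = (6 − d² + 2cos(α−β) − 2d(sin α − sin β))/8 = -8.338975, |c| > 1 → infeasible
Shortest: LSL with L = 24.278081 m ≈ 24.2781 m

24.2781 m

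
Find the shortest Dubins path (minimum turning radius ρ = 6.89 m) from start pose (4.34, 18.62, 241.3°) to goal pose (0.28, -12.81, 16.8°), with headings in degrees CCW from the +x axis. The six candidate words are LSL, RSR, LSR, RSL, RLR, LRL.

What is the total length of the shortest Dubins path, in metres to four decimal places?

40.9850 m

Let ψ = atan2(Δy, Δx) = atan2(-31.43, -4.06) = -97.3605° be the start→goal bearing.
Normalize: d = |goal − start| / ρ = 31.691142/6.89 = 4.599585, α = (θ_start − ψ) mod 360° = 338.6605° = 5.910740 rad, β = (θ_goal − ψ) mod 360° = 114.1605° = 1.992476 rad.
Common terms: sin α = -0.363894, cos α = 0.931440, sin β = 0.912403, cos β = -0.409294, cos(α−β) = -0.713250, d² = 21.156184. Work in radians in the unit-radius frame; every candidate has L = ρ·(t + p + q).
LSL: p² = 2 + d² − 2cos(α−β) + 2d(sin α − sin β) = 12.841816; p = √p² = 3.583548; φ = atan2(cos β − cos α, d + sin α − sin β) = -0.383465 rad; t = (φ − α) mod 2π = 6.272165 rad, q = (β − φ) mod 2π = 2.375941 rad → L = 6.89·(6.272165 + 3.583548 + 2.375941) = 6.89·12.231654 = 84.276099 m
RSR: p² = 2 + d² − 2cos(α−β) + 2d(sin β − sin α) = 36.323554; p = √p² = 6.026903; φ = atan2(cos α − cos β, d − sin α + sin β) = 0.224335 rad; t = (α − φ) mod 2π = 5.686405 rad, q = (φ − β) mod 2π = 4.515044 rad → L = 6.89·(5.686405 + 6.026903 + 4.515044) = 6.89·16.228352 = 111.813345 m
LSR: p² = d² − 2 + 2cos(α−β) + 2d(sin α + sin β) = 22.775510; p = √p² = 4.772369; φ = atan2(−cos α − cos β, d + sin α + sin β) − atan2(−2, p) = 0.295765 rad; t = (φ − α) mod 2π = 0.668210 rad, q = (φ − β) mod 2π = 4.586474 rad → L = 6.89·(0.668210 + 4.772369 + 4.586474) = 6.89·10.027054 = 69.086402 m
RSL: p² = d² − 2 + 2cos(α−β) − 2d(sin α + sin β) = 12.683857; p = √p² = 3.561440; φ = atan2(cos α + cos β, d − sin α − sin β) − atan2(2, p) = -0.383499 rad; t = (α − φ) mod 2π = 0.011054 rad, q = (β − φ) mod 2π = 2.375975 rad → L = 6.89·(0.011054 + 3.561440 + 2.375975) = 6.89·5.948470 = 40.984955 m
RLR: c = (6 − d² + 2cos(α−β) + 2d(sin α − sin β))/8 = -3.540444, |c| > 1 → infeasible
LRL: c = (6 − d² + 2cos(α−β) − 2d(sin α − sin β))/8 = -0.605227; p = 2π − arccos c = 4.062338 rad; φ = atan2(cos β − cos α, d + sin α − sin β) = -0.383465 rad; t = (φ − α + p/2) mod 2π = 2.020149 rad, q = (β − α − t + p) mod 2π = 4.407110 rad → L = 6.89·(2.020149 + 4.062338 + 4.407110) = 6.89·10.489597 = 72.273324 m
Shortest: RSL with L = 40.984955 m ≈ 40.9850 m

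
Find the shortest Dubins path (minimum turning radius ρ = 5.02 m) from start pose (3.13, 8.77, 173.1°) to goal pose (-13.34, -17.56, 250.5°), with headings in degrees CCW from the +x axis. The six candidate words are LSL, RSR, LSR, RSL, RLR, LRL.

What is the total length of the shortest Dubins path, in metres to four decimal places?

Let ψ = atan2(Δy, Δx) = atan2(-26.33, -16.47) = -122.0269° be the start→goal bearing.
Normalize: d = |goal − start| / ρ = 31.056880/5.02 = 6.186629, α = (θ_start − ψ) mod 360° = 295.1269° = 5.150936 rad, β = (θ_goal − ψ) mod 360° = 12.5269° = 0.218636 rad.
Common terms: sin α = -0.905370, cos α = 0.424624, sin β = 0.216898, cos β = 0.976194, cos(α−β) = 0.218143, d² = 38.274385. Work in radians in the unit-radius frame; every candidate has L = ρ·(t + p + q).
LSL: p² = 2 + d² − 2cos(α−β) + 2d(sin α − sin β) = 25.951992; p = √p² = 5.094310; φ = atan2(cos β − cos α, d + sin α − sin β) = 0.108484 rad; t = (φ − α) mod 2π = 1.240734 rad, q = (β − φ) mod 2π = 0.110151 rad → L = 5.02·(1.240734 + 5.094310 + 0.110151) = 5.02·6.445195 = 32.354877 m
RSR: p² = 2 + d² − 2cos(α−β) + 2d(sin β − sin α) = 53.724204; p = √p² = 7.329680; φ = atan2(cos α − cos β, d − sin α + sin β) = -0.075323 rad; t = (α − φ) mod 2π = 5.226259 rad, q = (φ − β) mod 2π = 5.989227 rad → L = 5.02·(5.226259 + 7.329680 + 5.989227) = 5.02·18.545165 = 93.096730 m
LSR: p² = d² − 2 + 2cos(α−β) + 2d(sin α + sin β) = 28.192032; p = √p² = 5.309617; φ = atan2(−cos α − cos β, d + sin α + sin β) − atan2(−2, p) = 0.110766 rad; t = (φ − α) mod 2π = 1.243016 rad, q = (φ − β) mod 2π = 6.175316 rad → L = 5.02·(1.243016 + 5.309617 + 6.175316) = 5.02·12.727949 = 63.894302 m
RSL: p² = d² − 2 + 2cos(α−β) − 2d(sin α + sin β) = 45.229310; p = √p² = 6.725274; φ = atan2(cos α + cos β, d − sin α − sin β) − atan2(2, p) = -0.088056 rad; t = (α − φ) mod 2π = 5.238992 rad, q = (β − φ) mod 2π = 0.306691 rad → L = 5.02·(5.238992 + 6.725274 + 0.306691) = 5.02·12.270957 = 61.600202 m
RLR: c = (6 − d² + 2cos(α−β) + 2d(sin α − sin β))/8 = -5.715525, |c| > 1 → infeasible
LRL: c = (6 − d² + 2cos(α−β) − 2d(sin α − sin β))/8 = -2.243999, |c| > 1 → infeasible
Shortest: LSL with L = 32.354877 m ≈ 32.3549 m

32.3549 m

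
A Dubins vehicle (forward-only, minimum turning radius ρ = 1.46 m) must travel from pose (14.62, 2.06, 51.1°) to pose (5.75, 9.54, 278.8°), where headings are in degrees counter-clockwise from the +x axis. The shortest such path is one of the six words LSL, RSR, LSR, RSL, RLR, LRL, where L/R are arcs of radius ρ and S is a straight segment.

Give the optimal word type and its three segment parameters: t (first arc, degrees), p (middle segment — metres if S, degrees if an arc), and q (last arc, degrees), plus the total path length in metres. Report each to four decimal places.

LSL: t = 81.7298°, p = 9.2538 m, q = 145.9702°, L = 15.0560 m

Let ψ = atan2(Δy, Δx) = atan2(7.48, -8.87) = 139.8593° be the start→goal bearing.
Normalize: d = |goal − start| / ρ = 11.602900/1.46 = 7.947192, α = (θ_start − ψ) mod 360° = 271.2407° = 4.734043 rad, β = (θ_goal − ψ) mod 360° = 138.9407° = 2.424972 rad.
Common terms: sin α = -0.999766, cos α = 0.021652, sin β = 0.656840, cos β = -0.754030, cos(α−β) = -0.673013, d² = 63.157863. Work in radians in the unit-radius frame; every candidate has L = ρ·(t + p + q).
LSL: p² = 2 + d² − 2cos(α−β) + 2d(sin α − sin β) = 40.173159; p = √p² = 6.338230; φ = atan2(cos β − cos α, d + sin α − sin β) = -0.122689 rad; t = (φ − α) mod 2π = 1.426454 rad, q = (β − φ) mod 2π = 2.547661 rad → L = 1.46·(1.426454 + 6.338230 + 2.547661) = 1.46·10.312345 = 15.056023 m
RSR: p² = 2 + d² − 2cos(α−β) + 2d(sin β − sin α) = 92.834617; p = √p² = 9.635072; φ = atan2(cos α − cos β, d − sin α + sin β) = 0.080593 rad; t = (α − φ) mod 2π = 4.653449 rad, q = (φ − β) mod 2π = 3.938806 rad → L = 1.46·(4.653449 + 9.635072 + 3.938806) = 1.46·18.227328 = 26.611899 m
LSR: p² = d² − 2 + 2cos(α−β) + 2d(sin α + sin β) = 54.361250; p = √p² = 7.373008; φ = atan2(−cos α − cos β, d + sin α + sin β) − atan2(−2, p) = 0.360901 rad; t = (φ − α) mod 2π = 1.910043 rad, q = (φ − β) mod 2π = 4.219114 rad → L = 1.46·(1.910043 + 7.373008 + 4.219114) = 1.46·13.502166 = 19.713162 m
RSL: p² = d² − 2 + 2cos(α−β) − 2d(sin α + sin β) = 65.262425; p = √p² = 8.078516; φ = atan2(cos α + cos β, d − sin α − sin β) − atan2(2, p) = -0.330805 rad; t = (α − φ) mod 2π = 5.064848 rad, q = (β − φ) mod 2π = 2.755777 rad → L = 1.46·(5.064848 + 8.078516 + 2.755777) = 1.46·15.899142 = 23.212747 m
RLR: c = (6 − d² + 2cos(α−β) + 2d(sin α − sin β))/8 = -10.604327, |c| > 1 → infeasible
LRL: c = (6 − d² + 2cos(α−β) − 2d(sin α − sin β))/8 = -4.021645, |c| > 1 → infeasible
Shortest: LSL with L = 15.056023 m ≈ 15.0560 m
Convert LSL to answer units (arcs ×180/π): t = 1.426454·180/π = 81.7298°, p = ρ·p = 1.46·6.338230 = 9.2538 m, q = 2.547661·180/π = 145.9702°, L = 15.0560 m.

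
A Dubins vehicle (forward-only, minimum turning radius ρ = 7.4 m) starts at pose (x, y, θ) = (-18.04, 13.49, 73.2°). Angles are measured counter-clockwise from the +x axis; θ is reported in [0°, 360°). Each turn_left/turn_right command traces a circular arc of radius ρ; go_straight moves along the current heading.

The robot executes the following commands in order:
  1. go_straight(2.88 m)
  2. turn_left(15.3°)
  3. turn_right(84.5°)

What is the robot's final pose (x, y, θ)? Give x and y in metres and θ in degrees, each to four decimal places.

set_pose: (x, y, θ) = (-18.0400, 13.4900, 73.2000°), ρ = 7.4
go_straight(2.88): x += 2.88·cos θ, y += 2.88·sin θ → (-17.2076, 16.2471, 73.2000°)
turn_left(15.3°): centre at ρ to the left, rotate +15.3° → (-16.8943, 18.1922, 88.5000°)
turn_right(84.5°): centre at ρ to the right, rotate −84.5° → (-10.0130, 25.3805, 4.0000°)

(-10.0130, 25.3805, 4.0000°)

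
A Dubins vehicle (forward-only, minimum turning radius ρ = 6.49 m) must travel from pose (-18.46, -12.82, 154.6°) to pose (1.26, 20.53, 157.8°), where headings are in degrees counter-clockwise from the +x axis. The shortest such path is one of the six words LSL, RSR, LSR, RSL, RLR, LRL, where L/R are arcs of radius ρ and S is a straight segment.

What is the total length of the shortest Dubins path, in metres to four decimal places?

51.9297 m

Let ψ = atan2(Δy, Δx) = atan2(33.35, 19.72) = 59.4040° be the start→goal bearing.
Normalize: d = |goal − start| / ρ = 38.744043/6.49 = 5.969806, α = (θ_start − ψ) mod 360° = 95.1960° = 1.661484 rad, β = (θ_goal − ψ) mod 360° = 98.3960° = 1.717334 rad.
Common terms: sin α = 0.995891, cos α = -0.090563, sin β = 0.989283, cos β = -0.146014, cos(α−β) = 0.998441, d² = 35.638588. Work in radians in the unit-radius frame; every candidate has L = ρ·(t + p + q).
LSL: p² = 2 + d² − 2cos(α−β) + 2d(sin α − sin β) = 35.720606; p = √p² = 5.976672; φ = atan2(cos β − cos α, d + sin α − sin β) = -0.009278 rad; t = (φ − α) mod 2π = 4.612423 rad, q = (β − φ) mod 2π = 1.726612 rad → L = 6.49·(4.612423 + 5.976672 + 1.726612) = 6.49·12.315708 = 79.928943 m
RSR: p² = 2 + d² − 2cos(α−β) + 2d(sin β − sin α) = 35.562807; p = √p² = 5.963456; φ = atan2(cos α − cos β, d − sin α + sin β) = 0.009299 rad; t = (α − φ) mod 2π = 1.652185 rad, q = (φ − β) mod 2π = 4.575150 rad → L = 6.49·(1.652185 + 5.963456 + 4.575150) = 6.49·12.190791 = 79.118232 m
LSR: p² = d² − 2 + 2cos(α−β) + 2d(sin α + sin β) = 59.337669; p = √p² = 7.703095; φ = atan2(−cos α − cos β, d + sin α + sin β) − atan2(−2, p) = 0.283758 rad; t = (φ − α) mod 2π = 4.905459 rad, q = (φ − β) mod 2π = 4.849609 rad → L = 6.49·(4.905459 + 7.703095 + 4.849609) = 6.49·17.458163 = 113.303476 m
RSL: p² = d² − 2 + 2cos(α−β) − 2d(sin α + sin β) = 11.933270; p = √p² = 3.454457; φ = atan2(cos α + cos β, d − sin α − sin β) − atan2(2, p) = -0.584110 rad; t = (α − φ) mod 2π = 2.245594 rad, q = (β − φ) mod 2π = 2.301444 rad → L = 6.49·(2.245594 + 3.454457 + 2.301444) = 6.49·8.001494 = 51.929697 m
RLR: c = (6 − d² + 2cos(α−β) + 2d(sin α − sin β))/8 = -3.445351, |c| > 1 → infeasible
LRL: c = (6 − d² + 2cos(α−β) − 2d(sin α − sin β))/8 = -3.465076, |c| > 1 → infeasible
Shortest: RSL with L = 51.929697 m ≈ 51.9297 m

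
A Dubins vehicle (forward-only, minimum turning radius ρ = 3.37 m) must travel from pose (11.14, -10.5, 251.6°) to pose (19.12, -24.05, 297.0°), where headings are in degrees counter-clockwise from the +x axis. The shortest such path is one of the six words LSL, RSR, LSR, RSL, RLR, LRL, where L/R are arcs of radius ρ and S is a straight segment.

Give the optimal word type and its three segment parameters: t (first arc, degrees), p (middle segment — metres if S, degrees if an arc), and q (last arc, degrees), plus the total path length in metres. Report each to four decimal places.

LSR: t = 54.1283°, p = 12.4175 m, q = 8.7283°, L = 16.1145 m

Let ψ = atan2(Δy, Δx) = atan2(-13.55, 7.98) = -59.5049° be the start→goal bearing.
Normalize: d = |goal − start| / ρ = 15.725231/3.37 = 4.666241, α = (θ_start − ψ) mod 360° = 311.1049° = 5.429805 rad, β = (θ_goal − ψ) mod 360° = 356.5049° = 6.222184 rad.
Common terms: sin α = -0.753507, cos α = 0.657440, sin β = -0.060963, cos β = 0.998140, cos(α−β) = 0.702153, d² = 21.773803. Work in radians in the unit-radius frame; every candidate has L = ρ·(t + p + q).
LSL: p² = 2 + d² − 2cos(α−β) + 2d(sin α − sin β) = 15.906343; p = √p² = 3.988276; φ = atan2(cos β − cos α, d + sin α − sin β) = 0.085530 rad; t = (φ − α) mod 2π = 0.938910 rad, q = (β − φ) mod 2π = 6.136655 rad → L = 3.37·(0.938910 + 3.988276 + 6.136655) = 3.37·11.063840 = 37.285142 m
RSR: p² = 2 + d² − 2cos(α−β) + 2d(sin β − sin α) = 28.832650; p = √p² = 5.369604; φ = atan2(cos α − cos β, d − sin α + sin β) = -0.063492 rad; t = (α − φ) mod 2π = 5.493297 rad, q = (φ − β) mod 2π = 6.280694 rad → L = 3.37·(5.493297 + 5.369604 + 6.280694) = 3.37·17.143595 = 57.773917 m
LSR: p² = d² − 2 + 2cos(α−β) + 2d(sin α + sin β) = 13.577079; p = √p² = 3.684709; φ = atan2(−cos α − cos β, d + sin α + sin β) − atan2(−2, p) = 0.091337 rad; t = (φ − α) mod 2π = 0.944718 rad, q = (φ − β) mod 2π = 0.152338 rad → L = 3.37·(0.944718 + 3.684709 + 0.152338) = 3.37·4.781765 = 16.114548 m
RSL: p² = d² − 2 + 2cos(α−β) − 2d(sin α + sin β) = 28.779139; p = √p² = 5.364619; φ = atan2(cos α + cos β, d − sin α − sin β) − atan2(2, p) = -0.063494 rad; t = (α − φ) mod 2π = 5.493298 rad, q = (β − φ) mod 2π = 0.002493 rad → L = 3.37·(5.493298 + 5.364619 + 0.002493) = 3.37·10.860410 = 36.599582 m
RLR: c = (6 − d² + 2cos(α−β) + 2d(sin α − sin β))/8 = -2.604081, |c| > 1 → infeasible
LRL: c = (6 − d² + 2cos(α−β) − 2d(sin α − sin β))/8 = -0.988293; p = 2π − arccos c = 3.294760 rad; φ = atan2(cos β − cos α, d + sin α − sin β) = 0.085530 rad; t = (φ − α + p/2) mod 2π = 2.586290 rad, q = (β − α − t + p) mod 2π = 1.500849 rad → L = 3.37·(2.586290 + 3.294760 + 1.500849) = 3.37·7.381899 = 24.876999 m
Shortest: LSR with L = 16.114548 m ≈ 16.1145 m
Convert LSR to answer units (arcs ×180/π): t = 0.944718·180/π = 54.1283°, p = ρ·p = 3.37·3.684709 = 12.4175 m, q = 0.152338·180/π = 8.7283°, L = 16.1145 m.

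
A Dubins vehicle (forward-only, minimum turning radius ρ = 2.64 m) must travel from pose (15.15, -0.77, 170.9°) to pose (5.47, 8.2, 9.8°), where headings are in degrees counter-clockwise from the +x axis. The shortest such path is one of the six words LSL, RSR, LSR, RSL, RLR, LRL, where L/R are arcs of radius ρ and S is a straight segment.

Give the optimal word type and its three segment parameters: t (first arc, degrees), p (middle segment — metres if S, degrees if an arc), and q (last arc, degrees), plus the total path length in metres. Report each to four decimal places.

Let ψ = atan2(Δy, Δx) = atan2(8.97, -9.68) = 137.1802° be the start→goal bearing.
Normalize: d = |goal − start| / ρ = 13.197094/2.64 = 4.998899, α = (θ_start − ψ) mod 360° = 33.7198° = 0.588522 rad, β = (θ_goal − ψ) mod 360° = 232.6198° = 4.059982 rad.
Common terms: sin α = 0.555132, cos α = 0.831762, sin β = -0.794625, cos β = -0.607101, cos(α−β) = -0.946085, d² = 24.988995. Work in radians in the unit-radius frame; every candidate has L = ρ·(t + p + q).
LSL: p² = 2 + d² − 2cos(α−β) + 2d(sin α − sin β) = 42.375763; p = √p² = 6.509667; φ = atan2(cos β − cos α, d + sin α − sin β) = -0.222875 rad; t = (φ − α) mod 2π = 5.471788 rad, q = (β − φ) mod 2π = 4.282857 rad → L = 2.64·(5.471788 + 6.509667 + 4.282857) = 2.64·16.264312 = 42.937784 m
RSR: p² = 2 + d² − 2cos(α−β) + 2d(sin β − sin α) = 15.386568; p = √p² = 3.922572; φ = atan2(cos α − cos β, d − sin α + sin β) = 0.375584 rad; t = (α − φ) mod 2π = 0.212937 rad, q = (φ − β) mod 2π = 2.598788 rad → L = 2.64·(0.212937 + 3.922572 + 2.598788) = 2.64·6.734297 = 17.778544 m
LSR: p² = d² − 2 + 2cos(α−β) + 2d(sin α + sin β) = 18.702427; p = √p² = 4.324630; φ = atan2(−cos α − cos β, d + sin α + sin β) − atan2(−2, p) = 0.386005 rad; t = (φ − α) mod 2π = 6.080668 rad, q = (φ − β) mod 2π = 2.609208 rad → L = 2.64·(6.080668 + 4.324630 + 2.609208) = 2.64·13.014506 = 34.358297 m
RSL: p² = d² − 2 + 2cos(α−β) − 2d(sin α + sin β) = 23.491222; p = √p² = 4.846774; φ = atan2(cos α + cos β, d − sin α − sin β) − atan2(2, p) = -0.348499 rad; t = (α − φ) mod 2π = 0.937021 rad, q = (β − φ) mod 2π = 4.408481 rad → L = 2.64·(0.937021 + 4.846774 + 4.408481) = 2.64·10.192276 = 26.907608 m
RLR: c = (6 − d² + 2cos(α−β) + 2d(sin α − sin β))/8 = -0.923321; p = 2π − arccos c = 3.535749 rad; φ = atan2(cos α − cos β, d − sin α + sin β) = 0.375584 rad; t = (α − φ + p/2) mod 2π = 1.980812 rad, q = (α − β − t + p) mod 2π = 4.366662 rad → L = 2.64·(1.980812 + 3.535749 + 4.366662) = 2.64·9.883223 = 26.091708 m
LRL: c = (6 − d² + 2cos(α−β) − 2d(sin α − sin β))/8 = -4.296970, |c| > 1 → infeasible
Shortest: RSR with L = 17.778544 m ≈ 17.7785 m
Convert RSR to answer units (arcs ×180/π): t = 0.212937·180/π = 12.2004°, p = ρ·p = 2.64·3.922572 = 10.3556 m, q = 2.598788·180/π = 148.8996°, L = 17.7785 m.

RSR: t = 12.2004°, p = 10.3556 m, q = 148.8996°, L = 17.7785 m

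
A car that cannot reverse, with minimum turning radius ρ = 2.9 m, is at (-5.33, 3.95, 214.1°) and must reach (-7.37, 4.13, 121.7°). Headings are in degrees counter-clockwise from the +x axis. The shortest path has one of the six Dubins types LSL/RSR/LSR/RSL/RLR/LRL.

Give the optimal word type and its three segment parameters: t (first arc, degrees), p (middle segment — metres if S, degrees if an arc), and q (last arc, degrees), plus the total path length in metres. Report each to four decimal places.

RLR: t = 42.0895°, p = 338.4520°, q = 28.7626°, L = 20.7167 m

Let ψ = atan2(Δy, Δx) = atan2(0.18, -2.04) = 174.9575° be the start→goal bearing.
Normalize: d = |goal − start| / ρ = 2.047926/2.9 = 0.706181, α = (θ_start − ψ) mod 360° = 39.1425° = 0.683165 rad, β = (θ_goal − ψ) mod 360° = 306.7425° = 5.353666 rad.
Common terms: sin α = 0.631251, cos α = 0.775579, sin β = -0.801333, cos β = 0.598219, cos(α−β) = -0.041876, d² = 0.498692. Work in radians in the unit-radius frame; every candidate has L = ρ·(t + p + q).
LSL: p² = 2 + d² − 2cos(α−β) + 2d(sin α − sin β) = 4.605770; p = √p² = 2.146106; φ = atan2(cos β − cos α, d + sin α − sin β) = -0.082737 rad; t = (φ − α) mod 2π = 5.517284 rad, q = (β − φ) mod 2π = 5.436403 rad → L = 2.9·(5.517284 + 2.146106 + 5.436403) = 2.9·13.099792 = 37.989398 m
RSR: p² = 2 + d² − 2cos(α−β) + 2d(sin β − sin α) = 0.559116; p = √p² = 0.747741; φ = atan2(cos α − cos β, d − sin α + sin β) = 2.902116 rad; t = (α − φ) mod 2π = 4.064234 rad, q = (φ − β) mod 2π = 3.831635 rad → L = 2.9·(4.064234 + 0.747741 + 3.831635) = 2.9·8.643610 = 25.066470 m
LSR: p² = d² − 2 + 2cos(α−β) + 2d(sin α + sin β) = -1.825277 < 0 → infeasible
RSL: p² = d² − 2 + 2cos(α−β) − 2d(sin α + sin β) = -1.344842 < 0 → infeasible
RLR: c = (6 − d² + 2cos(α−β) + 2d(sin α − sin β))/8 = 0.930110; p = 2π − arccos c = 5.907102 rad; φ = atan2(cos α − cos β, d − sin α + sin β) = 2.902116 rad; t = (α − φ + p/2) mod 2π = 0.734600 rad, q = (α − β − t + p) mod 2π = 0.502001 rad → L = 2.9·(0.734600 + 5.907102 + 0.502001) = 2.9·7.143704 = 20.716741 m
LRL: c = (6 − d² + 2cos(α−β) − 2d(sin α − sin β))/8 = 0.424279; p = 2π − arccos c = 5.150554 rad; φ = atan2(cos β − cos α, d + sin α − sin β) = -0.082737 rad; t = (φ − α + p/2) mod 2π = 1.809375 rad, q = (β − α − t + p) mod 2π = 1.728495 rad → L = 2.9·(1.809375 + 5.150554 + 1.728495) = 2.9·8.688424 = 25.196430 m
Shortest: RLR with L = 20.716741 m ≈ 20.7167 m
Convert RLR to answer units (arcs ×180/π): t = 0.734600·180/π = 42.0895°, p = 5.907102·180/π = 338.4520°, q = 0.502001·180/π = 28.7626°, L = 20.7167 m.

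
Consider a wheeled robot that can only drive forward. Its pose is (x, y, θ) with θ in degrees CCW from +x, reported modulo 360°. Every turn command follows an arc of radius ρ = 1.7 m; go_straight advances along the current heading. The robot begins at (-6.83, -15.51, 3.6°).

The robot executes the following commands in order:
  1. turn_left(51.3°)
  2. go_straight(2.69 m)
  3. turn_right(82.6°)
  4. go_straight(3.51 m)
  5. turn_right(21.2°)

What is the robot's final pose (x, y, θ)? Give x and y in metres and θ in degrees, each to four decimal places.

(1.7805, -14.0816, 311.1000°)

set_pose: (x, y, θ) = (-6.8300, -15.5100, 3.6000°), ρ = 1.7
turn_left(51.3°): centre at ρ to the left, rotate +51.3° → (-5.5459, -14.7909, 54.9000°)
go_straight(2.69): x += 2.69·cos θ, y += 2.69·sin θ → (-3.9991, -12.5900, 54.9000°)
turn_right(82.6°): centre at ρ to the right, rotate −82.6° → (-1.8180, -12.0624, -27.7000° ≡ 332.3000°)
go_straight(3.51): x += 3.51·cos θ, y += 3.51·sin θ → (1.2897, -13.6940, 332.3000°)
turn_right(21.2°): centre at ρ to the right, rotate −21.2° → (1.7805, -14.0816, 311.1000°)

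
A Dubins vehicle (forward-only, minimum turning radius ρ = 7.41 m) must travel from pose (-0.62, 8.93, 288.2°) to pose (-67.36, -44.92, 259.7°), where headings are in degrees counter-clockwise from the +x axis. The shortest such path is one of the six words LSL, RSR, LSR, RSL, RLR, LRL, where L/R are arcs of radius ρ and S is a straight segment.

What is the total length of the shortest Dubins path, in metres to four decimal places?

88.5164 m

Let ψ = atan2(Δy, Δx) = atan2(-53.85, -66.74) = -141.1012° be the start→goal bearing.
Normalize: d = |goal − start| / ρ = 85.755758/7.41 = 11.572977, α = (θ_start − ψ) mod 360° = 69.3012° = 1.209535 rad, β = (θ_goal − ψ) mod 360° = 40.8012° = 0.712116 rad.
Common terms: sin α = 0.935452, cos α = 0.353455, sin β = 0.653437, cos β = 0.756981, cos(α−β) = 0.878817, d² = 133.933793. Work in radians in the unit-radius frame; every candidate has L = ρ·(t + p + q).
LSL: p² = 2 + d² − 2cos(α−β) + 2d(sin α − sin β) = 140.703657; p = √p² = 11.861857; φ = atan2(cos β − cos α, d + sin α − sin β) = 0.034025 rad; t = (φ − α) mod 2π = 5.107676 rad, q = (β − φ) mod 2π = 0.678091 rad → L = 7.41·(5.107676 + 11.861857 + 0.678091) = 7.41·17.647624 = 130.768892 m
RSR: p² = 2 + d² − 2cos(α−β) + 2d(sin β − sin α) = 127.648660; p = √p² = 11.298171; φ = atan2(cos α − cos β, d − sin α + sin β) = -0.035724 rad; t = (α − φ) mod 2π = 1.245259 rad, q = (φ − β) mod 2π = 5.535346 rad → L = 7.41·(1.245259 + 11.298171 + 5.535346) = 7.41·18.078775 = 133.963721 m
LSR: p² = d² − 2 + 2cos(α−β) + 2d(sin α + sin β) = 170.467772; p = √p² = 13.056331; φ = atan2(−cos α − cos β, d + sin α + sin β) − atan2(−2, p) = 0.067833 rad; t = (φ − α) mod 2π = 5.141483 rad, q = (φ − β) mod 2π = 5.638902 rad → L = 7.41·(5.141483 + 13.056331 + 5.638902) = 7.41·23.836716 = 176.630062 m
RSL: p² = d² − 2 + 2cos(α−β) − 2d(sin α + sin β) = 96.915082; p = √p² = 9.844546; φ = atan2(cos α + cos β, d − sin α − sin β) − atan2(2, p) = -0.089665 rad; t = (α − φ) mod 2π = 1.299200 rad, q = (β − φ) mod 2π = 0.801781 rad → L = 7.41·(1.299200 + 9.844546 + 0.801781) = 7.41·11.945527 = 88.516355 m
RLR: c = (6 − d² + 2cos(α−β) + 2d(sin α − sin β))/8 = -14.956083, |c| > 1 → infeasible
LRL: c = (6 − d² + 2cos(α−β) − 2d(sin α − sin β))/8 = -16.587957, |c| > 1 → infeasible
Shortest: RSL with L = 88.516355 m ≈ 88.5164 m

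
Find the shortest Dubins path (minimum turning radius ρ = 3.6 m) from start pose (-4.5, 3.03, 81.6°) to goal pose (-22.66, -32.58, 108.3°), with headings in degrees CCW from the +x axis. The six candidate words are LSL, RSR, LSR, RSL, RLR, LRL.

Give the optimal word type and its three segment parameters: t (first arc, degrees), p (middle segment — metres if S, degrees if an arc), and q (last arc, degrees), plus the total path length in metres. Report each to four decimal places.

LSR: t = 181.9857°, p = 36.0355 m, q = 155.2857°, L = 57.2269 m

Let ψ = atan2(Δy, Δx) = atan2(-35.61, -18.16) = -117.0202° be the start→goal bearing.
Normalize: d = |goal − start| / ρ = 39.973212/3.6 = 11.103670, α = (θ_start − ψ) mod 360° = 198.6202° = 3.466576 rad, β = (θ_goal − ψ) mod 360° = 225.3202° = 3.932579 rad.
Common terms: sin α = -0.319293, cos α = -0.947656, sin β = -0.711047, cos β = -0.703144, cos(α−β) = 0.893371, d² = 123.291489. Work in radians in the unit-radius frame; every candidate has L = ρ·(t + p + q).
LSL: p² = 2 + d² − 2cos(α−β) + 2d(sin α − sin β) = 132.204563; p = √p² = 11.498024; φ = atan2(cos β − cos α, d + sin α − sin β) = 0.021267 rad; t = (φ − α) mod 2π = 2.837876 rad, q = (β − φ) mod 2π = 3.911312 rad → L = 3.6·(2.837876 + 11.498024 + 3.911312) = 3.6·18.247213 = 65.689965 m
RSR: p² = 2 + d² − 2cos(α−β) + 2d(sin β − sin α) = 114.804930; p = √p² = 10.714706; φ = atan2(cos α − cos β, d − sin α + sin β) = -0.022822 rad; t = (α − φ) mod 2π = 3.489398 rad, q = (φ − β) mod 2π = 2.327784 rad → L = 3.6·(3.489398 + 10.714706 + 2.327784) = 3.6·16.531889 = 59.514799 m
LSR: p² = d² − 2 + 2cos(α−β) + 2d(sin α + sin β) = 100.197117; p = √p² = 10.009851; φ = atan2(−cos α − cos β, d + sin α + sin β) − atan2(−2, p) = 0.359641 rad; t = (φ − α) mod 2π = 3.176250 rad, q = (φ − β) mod 2π = 2.710247 rad → L = 3.6·(3.176250 + 10.009851 + 2.710247) = 3.6·15.896348 = 57.226853 m
RSL: p² = d² − 2 + 2cos(α−β) − 2d(sin α + sin β) = 145.959347; p = √p² = 12.081364; φ = atan2(cos α + cos β, d − sin α − sin β) − atan2(2, p) = -0.299274 rad; t = (α − φ) mod 2π = 3.765850 rad, q = (β − φ) mod 2π = 4.231853 rad → L = 3.6·(3.765850 + 12.081364 + 4.231853) = 3.6·20.079066 = 72.284637 m
RLR: c = (6 − d² + 2cos(α−β) + 2d(sin α − sin β))/8 = -13.350616, |c| > 1 → infeasible
LRL: c = (6 − d² + 2cos(α−β) − 2d(sin α − sin β))/8 = -15.525570, |c| > 1 → infeasible
Shortest: LSR with L = 57.226853 m ≈ 57.2269 m
Convert LSR to answer units (arcs ×180/π): t = 3.176250·180/π = 181.9857°, p = ρ·p = 3.6·10.009851 = 36.0355 m, q = 2.710247·180/π = 155.2857°, L = 57.2269 m.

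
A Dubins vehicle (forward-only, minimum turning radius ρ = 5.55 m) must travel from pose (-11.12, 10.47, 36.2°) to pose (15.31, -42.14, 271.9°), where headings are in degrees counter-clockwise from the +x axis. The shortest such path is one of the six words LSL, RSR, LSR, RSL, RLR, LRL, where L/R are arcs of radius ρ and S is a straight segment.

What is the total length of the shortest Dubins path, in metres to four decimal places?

63.4634 m

Let ψ = atan2(Δy, Δx) = atan2(-52.61, 26.43) = -63.3261° be the start→goal bearing.
Normalize: d = |goal − start| / ρ = 58.875776/5.55 = 10.608248, α = (θ_start − ψ) mod 360° = 99.5261° = 1.737059 rad, β = (θ_goal − ψ) mod 360° = 335.2261° = 5.850800 rad.
Common terms: sin α = 0.986210, cos α = -0.165498, sin β = -0.419038, cos β = 0.907969, cos(α−β) = -0.563526, d² = 112.534924. Work in radians in the unit-radius frame; every candidate has L = ρ·(t + p + q).
LSL: p² = 2 + d² − 2cos(α−β) + 2d(sin α − sin β) = 145.476414; p = √p² = 12.061360; φ = atan2(cos β − cos α, d + sin α − sin β) = 0.089118 rad; t = (φ − α) mod 2π = 4.635245 rad, q = (β − φ) mod 2π = 5.761682 rad → L = 5.55·(4.635245 + 12.061360 + 5.761682) = 5.55·22.458287 = 124.643491 m
RSR: p² = 2 + d² − 2cos(α−β) + 2d(sin β − sin α) = 85.847538; p = √p² = 9.265395; φ = atan2(cos α − cos β, d − sin α + sin β) = -0.116118 rad; t = (α − φ) mod 2π = 1.853177 rad, q = (φ − β) mod 2π = 0.316267 rad → L = 5.55·(1.853177 + 9.265395 + 0.316267) = 5.55·11.434839 = 63.463356 m
LSR: p² = d² − 2 + 2cos(α−β) + 2d(sin α + sin β) = 121.441283; p = √p² = 11.020040; φ = atan2(−cos α − cos β, d + sin α + sin β) − atan2(−2, p) = 0.113193 rad; t = (φ − α) mod 2π = 4.659319 rad, q = (φ − β) mod 2π = 0.545578 rad → L = 5.55·(4.659319 + 11.020040 + 0.545578) = 5.55·16.224938 = 90.048405 m
RSL: p² = d² − 2 + 2cos(α−β) − 2d(sin α + sin β) = 97.374461; p = √p² = 9.867850; φ = atan2(cos α + cos β, d − sin α − sin β) − atan2(2, p) = -0.126161 rad; t = (α − φ) mod 2π = 1.863219 rad, q = (β − φ) mod 2π = 5.976961 rad → L = 5.55·(1.863219 + 9.867850 + 5.976961) = 5.55·17.708030 = 98.279566 m
RLR: c = (6 − d² + 2cos(α−β) + 2d(sin α − sin β))/8 = -9.730942, |c| > 1 → infeasible
LRL: c = (6 − d² + 2cos(α−β) − 2d(sin α − sin β))/8 = -17.184552, |c| > 1 → infeasible
Shortest: RSR with L = 63.463356 m ≈ 63.4634 m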